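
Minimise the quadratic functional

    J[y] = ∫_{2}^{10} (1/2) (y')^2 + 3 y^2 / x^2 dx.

The Lagrangian is L = (1/2) (y')^2 + 3 y^2 / x^2.
Compute ∂L/∂y = 6y/x^2, ∂L/∂y' = y'.
The Euler-Lagrange equation d/dx(∂L/∂y') − ∂L/∂y = 0 reduces to
    y'' − 6/x^2 · y = 0  (x > 0).
Its general solution is
    y(x) = A x^3 + B x^(-2),
with A, B fixed by the endpoint conditions.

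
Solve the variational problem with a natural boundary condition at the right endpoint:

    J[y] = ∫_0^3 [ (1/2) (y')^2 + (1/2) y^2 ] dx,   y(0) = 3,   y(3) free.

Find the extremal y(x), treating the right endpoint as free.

The Lagrangian L = (1/2) (y')^2 + (1/2) y^2 gives
    ∂L/∂y = 1 y,   ∂L/∂y' = y'.
Euler-Lagrange: y'' − y = 0.
With k = 1, the general solution is
    y(x) = A cosh(x) + B sinh(x).
Fixed left endpoint y(0) = 3 ⇒ A = 3.
The right endpoint x = 3 is free, so the natural (transversality) condition is ∂L/∂y' |_{x=3} = 0, i.e. y'(3) = 0.
Compute y'(x) = A k sinh(k x) + B k cosh(k x), so
    y'(3) = A k sinh(k·3) + B k cosh(k·3) = 0
    ⇒ B = −A tanh(k·3) = − 3 tanh(1·3).
Therefore the extremal is
    y(x) = 3 cosh(1 x) − 3 tanh(1·3) sinh(1 x).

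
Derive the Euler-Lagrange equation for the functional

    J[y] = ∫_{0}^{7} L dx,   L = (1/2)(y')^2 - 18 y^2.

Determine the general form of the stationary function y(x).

The Lagrangian is L = (1/2)(y')^2 - 18 y^2.
∂L/∂y = -36y.
∂L/∂y' = y'.
The Euler-Lagrange equation d/dx(∂L/∂y') − ∂L/∂y = 0 becomes:
    y'' + 36 y = 0
General solution: y(x) = A sin(6x) + B cos(6x), where A and B are arbitrary constants fixed by the endpoint conditions.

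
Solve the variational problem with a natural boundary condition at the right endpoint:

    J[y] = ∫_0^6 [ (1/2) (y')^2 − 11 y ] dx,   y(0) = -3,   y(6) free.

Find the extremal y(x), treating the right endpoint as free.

The Lagrangian L = (1/2) (y')^2 − 11 y gives
    ∂L/∂y = −11,   ∂L/∂y' = y'.
Euler-Lagrange: d/dx(y') − (−11) = 0, i.e. y'' + 11 = 0, so
    y(x) = −(11/2) x^2 + C1 x + C2.
Fixed left endpoint y(0) = -3 ⇒ C2 = -3.
The right endpoint x = 6 is free, so the natural (transversality) condition is ∂L/∂y' |_{x=6} = 0, i.e. y'(6) = 0.
Compute y'(x) = −11 x + C1, so y'(6) = −66 + C1 = 0 ⇒ C1 = 66.
Therefore the extremal is
    y(x) = −(11/2) x^2 + 66 x − 3.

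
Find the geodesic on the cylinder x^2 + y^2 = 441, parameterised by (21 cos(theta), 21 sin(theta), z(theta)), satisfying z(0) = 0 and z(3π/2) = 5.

Parameterise the cylinder of radius R = 21 as
    r(θ) = (21 cos θ, 21 sin θ, z(θ)).
The arc-length element is
    ds = sqrt(441 + (dz/dθ)^2) dθ,
so the Lagrangian is L = sqrt(441 + z'^2).
L depends on z' only, not on z or θ, so ∂L/∂z = 0 and
    ∂L/∂z' = z' / sqrt(441 + z'^2).
The Euler-Lagrange equation gives
    d/dθ( z' / sqrt(441 + z'^2) ) = 0,
so z' is constant. Integrating once:
    z(θ) = a θ + b,
a helix on the cylinder (a straight line when the cylinder is unrolled). The constants a, b are determined by the endpoint conditions.
With endpoint conditions z(0) = 0 and z(3π/2) = 5: from z(0) = b we get b = 0, and a·3π/2 + 0 = 5 gives a = 10/(3π), so
    z(θ) = (10/(3π)) θ.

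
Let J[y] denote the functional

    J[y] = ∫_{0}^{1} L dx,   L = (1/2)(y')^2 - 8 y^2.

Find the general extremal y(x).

The Lagrangian is L = (1/2)(y')^2 - 8 y^2.
∂L/∂y = -16y.
∂L/∂y' = y'.
The Euler-Lagrange equation d/dx(∂L/∂y') − ∂L/∂y = 0 becomes:
    y'' + 16 y = 0
General solution: y(x) = A sin(4x) + B cos(4x), where A and B are arbitrary constants fixed by the endpoint conditions.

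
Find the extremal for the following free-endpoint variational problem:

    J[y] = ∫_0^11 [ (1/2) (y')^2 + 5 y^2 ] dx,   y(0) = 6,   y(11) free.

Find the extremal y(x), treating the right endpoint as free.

The Lagrangian L = (1/2) (y')^2 + 5 y^2 gives
    ∂L/∂y = 10 y,   ∂L/∂y' = y'.
Euler-Lagrange: y'' − 10 y = 0.
With k = sqrt(10), the general solution is
    y(x) = A cosh(sqrt(10) x) + B sinh(sqrt(10) x).
Fixed left endpoint y(0) = 6 ⇒ A = 6.
The right endpoint x = 11 is free, so the natural (transversality) condition is ∂L/∂y' |_{x=11} = 0, i.e. y'(11) = 0.
Compute y'(x) = A k sinh(k x) + B k cosh(k x), so
    y'(11) = A k sinh(k·11) + B k cosh(k·11) = 0
    ⇒ B = −A tanh(k·11) = − 6 tanh(sqrt(10)·11).
Therefore the extremal is
    y(x) = 6 cosh(sqrt(10) x) − 6 tanh(sqrt(10)·11) sinh(sqrt(10) x).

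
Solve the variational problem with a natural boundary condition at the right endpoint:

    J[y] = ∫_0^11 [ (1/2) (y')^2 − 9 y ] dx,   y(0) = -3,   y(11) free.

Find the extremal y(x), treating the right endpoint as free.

The Lagrangian L = (1/2) (y')^2 − 9 y gives
    ∂L/∂y = −9,   ∂L/∂y' = y'.
Euler-Lagrange: d/dx(y') − (−9) = 0, i.e. y'' + 9 = 0, so
    y(x) = −(9/2) x^2 + C1 x + C2.
Fixed left endpoint y(0) = -3 ⇒ C2 = -3.
The right endpoint x = 11 is free, so the natural (transversality) condition is ∂L/∂y' |_{x=11} = 0, i.e. y'(11) = 0.
Compute y'(x) = −9 x + C1, so y'(11) = −99 + C1 = 0 ⇒ C1 = 99.
Therefore the extremal is
    y(x) = −(9/2) x^2 + 99 x − 3.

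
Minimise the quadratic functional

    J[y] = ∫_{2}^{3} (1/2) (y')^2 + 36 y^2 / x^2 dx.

The Lagrangian is L = (1/2) (y')^2 + 36 y^2 / x^2.
Compute ∂L/∂y = 72y/x^2, ∂L/∂y' = y'.
The Euler-Lagrange equation d/dx(∂L/∂y') − ∂L/∂y = 0 reduces to
    y'' − 72/x^2 · y = 0  (x > 0).
Its general solution is
    y(x) = A x^9 + B x^(-8),
with A, B fixed by the endpoint conditions.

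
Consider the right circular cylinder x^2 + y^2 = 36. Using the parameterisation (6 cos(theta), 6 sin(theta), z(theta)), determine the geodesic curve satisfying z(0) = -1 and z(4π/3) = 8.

Parameterise the cylinder of radius R = 6 as
    r(θ) = (6 cos θ, 6 sin θ, z(θ)).
The arc-length element is
    ds = sqrt(36 + (dz/dθ)^2) dθ,
so the Lagrangian is L = sqrt(36 + z'^2).
L depends on z' only, not on z or θ, so ∂L/∂z = 0 and
    ∂L/∂z' = z' / sqrt(36 + z'^2).
The Euler-Lagrange equation gives
    d/dθ( z' / sqrt(36 + z'^2) ) = 0,
so z' is constant. Integrating once:
    z(θ) = a θ + b,
a helix on the cylinder (a straight line when the cylinder is unrolled). The constants a, b are determined by the endpoint conditions.
With endpoint conditions z(0) = -1 and z(4π/3) = 8: from z(0) = b we get b = -1, and a·4π/3 + -1 = 8 gives a = 27/(4π), so
    z(θ) = (27/(4π)) θ − 1.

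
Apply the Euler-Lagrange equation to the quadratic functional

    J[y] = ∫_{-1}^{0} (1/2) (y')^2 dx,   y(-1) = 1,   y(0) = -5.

The Lagrangian is L = (1/2) (y')^2.
Compute ∂L/∂y = 0, ∂L/∂y' = y'.
The Euler-Lagrange equation d/dx(∂L/∂y') − ∂L/∂y = 0 reduces to
    y'' = 0.
Its general solution is
    y(x) = A x + B,
with A, B fixed by the endpoint conditions.
Applying the endpoint conditions y(-1) = 1 and y(0) = -5: solve A·-1 + B = 1 and A·0 + B = -5. Subtracting gives A(0 − -1) = -5 − 1, so A = -6, and B = 1 − A·-1 = -5. Therefore
    y(x) = -6 x - 5.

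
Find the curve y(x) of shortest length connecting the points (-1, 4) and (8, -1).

Arc-length functional: J[y] = ∫ sqrt(1 + (y')^2) dx.
Lagrangian L = sqrt(1 + (y')^2) has no explicit y dependence, so ∂L/∂y = 0 and the Euler-Lagrange equation gives
    d/dx( y' / sqrt(1 + (y')^2) ) = 0  ⇒  y' / sqrt(1 + (y')^2) = const.
Hence y' is constant, so y(x) is affine.
Fitting the endpoints (-1, 4) and (8, -1):
    slope m = ((-1) − 4) / (8 − (-1)) = -5/9,
    intercept c = 4 − m·(-1) = 31/9.
Extremal: y(x) = (-5/9) x + 31/9.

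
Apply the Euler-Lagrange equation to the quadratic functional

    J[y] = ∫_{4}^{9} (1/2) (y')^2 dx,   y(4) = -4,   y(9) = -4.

The Lagrangian is L = (1/2) (y')^2.
Compute ∂L/∂y = 0, ∂L/∂y' = y'.
The Euler-Lagrange equation d/dx(∂L/∂y') − ∂L/∂y = 0 reduces to
    y'' = 0.
Its general solution is
    y(x) = A x + B,
with A, B fixed by the endpoint conditions.
Applying the endpoint conditions y(4) = -4 and y(9) = -4: solve A·4 + B = -4 and A·9 + B = -4. Subtracting gives A(9 − 4) = -4 − -4, so A = 0, and B = -4 − A·4 = -4. Therefore
    y(x) = -4.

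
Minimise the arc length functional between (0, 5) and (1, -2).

Arc-length functional: J[y] = ∫ sqrt(1 + (y')^2) dx.
Lagrangian L = sqrt(1 + (y')^2) has no explicit y dependence, so ∂L/∂y = 0 and the Euler-Lagrange equation gives
    d/dx( y' / sqrt(1 + (y')^2) ) = 0  ⇒  y' / sqrt(1 + (y')^2) = const.
Hence y' is constant, so y(x) is affine.
Fitting the endpoints (0, 5) and (1, -2):
    slope m = ((-2) − 5) / (1 − 0) = -7,
    intercept c = 5 − m·0 = 5.
Extremal: y(x) = -7 x + 5.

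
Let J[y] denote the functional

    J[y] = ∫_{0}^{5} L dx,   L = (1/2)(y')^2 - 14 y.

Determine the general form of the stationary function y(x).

The Lagrangian is L = (1/2)(y')^2 - 14 y.
∂L/∂y = -14.
∂L/∂y' = y'.
The Euler-Lagrange equation d/dx(∂L/∂y') − ∂L/∂y = 0 becomes:
    y'' + 14 = 0
General solution: y(x) = -7 x^2 + A x + B, where A and B are arbitrary constants fixed by the endpoint conditions.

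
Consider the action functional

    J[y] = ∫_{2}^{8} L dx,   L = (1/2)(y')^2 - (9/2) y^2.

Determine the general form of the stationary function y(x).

The Lagrangian is L = (1/2)(y')^2 - (9/2) y^2.
∂L/∂y = -9y.
∂L/∂y' = y'.
The Euler-Lagrange equation d/dx(∂L/∂y') − ∂L/∂y = 0 becomes:
    y'' + 9 y = 0
General solution: y(x) = A sin(3x) + B cos(3x), where A and B are arbitrary constants fixed by the endpoint conditions.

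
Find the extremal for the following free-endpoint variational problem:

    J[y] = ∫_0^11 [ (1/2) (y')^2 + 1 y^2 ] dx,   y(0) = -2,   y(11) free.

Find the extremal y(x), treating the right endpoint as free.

The Lagrangian L = (1/2) (y')^2 + 1 y^2 gives
    ∂L/∂y = 2 y,   ∂L/∂y' = y'.
Euler-Lagrange: y'' − 2 y = 0.
With k = sqrt(2), the general solution is
    y(x) = A cosh(sqrt(2) x) + B sinh(sqrt(2) x).
Fixed left endpoint y(0) = -2 ⇒ A = -2.
The right endpoint x = 11 is free, so the natural (transversality) condition is ∂L/∂y' |_{x=11} = 0, i.e. y'(11) = 0.
Compute y'(x) = A k sinh(k x) + B k cosh(k x), so
    y'(11) = A k sinh(k·11) + B k cosh(k·11) = 0
    ⇒ B = −A tanh(k·11) = 2 tanh(sqrt(2)·11).
Therefore the extremal is
    y(x) = −2 cosh(sqrt(2) x) + 2 tanh(sqrt(2)·11) sinh(sqrt(2) x).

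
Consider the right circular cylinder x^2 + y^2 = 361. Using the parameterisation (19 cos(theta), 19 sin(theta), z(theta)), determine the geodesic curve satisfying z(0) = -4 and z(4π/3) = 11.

Parameterise the cylinder of radius R = 19 as
    r(θ) = (19 cos θ, 19 sin θ, z(θ)).
The arc-length element is
    ds = sqrt(361 + (dz/dθ)^2) dθ,
so the Lagrangian is L = sqrt(361 + z'^2).
L depends on z' only, not on z or θ, so ∂L/∂z = 0 and
    ∂L/∂z' = z' / sqrt(361 + z'^2).
The Euler-Lagrange equation gives
    d/dθ( z' / sqrt(361 + z'^2) ) = 0,
so z' is constant. Integrating once:
    z(θ) = a θ + b,
a helix on the cylinder (a straight line when the cylinder is unrolled). The constants a, b are determined by the endpoint conditions.
With endpoint conditions z(0) = -4 and z(4π/3) = 11: from z(0) = b we get b = -4, and a·4π/3 + -4 = 11 gives a = 45/(4π), so
    z(θ) = (45/(4π)) θ − 4.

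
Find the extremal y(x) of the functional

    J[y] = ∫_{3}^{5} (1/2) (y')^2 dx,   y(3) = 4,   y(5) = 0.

The Lagrangian is L = (1/2) (y')^2.
Compute ∂L/∂y = 0, ∂L/∂y' = y'.
The Euler-Lagrange equation d/dx(∂L/∂y') − ∂L/∂y = 0 reduces to
    y'' = 0.
Its general solution is
    y(x) = A x + B,
with A, B fixed by the endpoint conditions.
Applying the endpoint conditions y(3) = 4 and y(5) = 0: solve A·3 + B = 4 and A·5 + B = 0. Subtracting gives A(5 − 3) = 0 − 4, so A = -2, and B = 4 − A·3 = 10. Therefore
    y(x) = -2 x + 10.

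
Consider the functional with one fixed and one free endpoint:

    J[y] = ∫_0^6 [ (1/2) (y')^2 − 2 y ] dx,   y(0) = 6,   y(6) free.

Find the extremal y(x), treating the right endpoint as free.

The Lagrangian L = (1/2) (y')^2 − 2 y gives
    ∂L/∂y = −2,   ∂L/∂y' = y'.
Euler-Lagrange: d/dx(y') − (−2) = 0, i.e. y'' + 2 = 0, so
    y(x) = −(2/2) x^2 + C1 x + C2.
Fixed left endpoint y(0) = 6 ⇒ C2 = 6.
The right endpoint x = 6 is free, so the natural (transversality) condition is ∂L/∂y' |_{x=6} = 0, i.e. y'(6) = 0.
Compute y'(x) = −2 x + C1, so y'(6) = −12 + C1 = 0 ⇒ C1 = 12.
Therefore the extremal is
    y(x) = −x^2 + 12 x + 6.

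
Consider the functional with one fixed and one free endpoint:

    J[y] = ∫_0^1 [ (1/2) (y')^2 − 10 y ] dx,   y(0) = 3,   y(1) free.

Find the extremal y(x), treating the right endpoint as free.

The Lagrangian L = (1/2) (y')^2 − 10 y gives
    ∂L/∂y = −10,   ∂L/∂y' = y'.
Euler-Lagrange: d/dx(y') − (−10) = 0, i.e. y'' + 10 = 0, so
    y(x) = −(10/2) x^2 + C1 x + C2.
Fixed left endpoint y(0) = 3 ⇒ C2 = 3.
The right endpoint x = 1 is free, so the natural (transversality) condition is ∂L/∂y' |_{x=1} = 0, i.e. y'(1) = 0.
Compute y'(x) = −10 x + C1, so y'(1) = −10 + C1 = 0 ⇒ C1 = 10.
Therefore the extremal is
    y(x) = −5 x^2 + 10 x + 3.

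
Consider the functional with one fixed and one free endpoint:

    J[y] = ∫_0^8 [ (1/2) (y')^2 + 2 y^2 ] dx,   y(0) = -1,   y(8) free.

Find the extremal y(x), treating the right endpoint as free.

The Lagrangian L = (1/2) (y')^2 + 2 y^2 gives
    ∂L/∂y = 4 y,   ∂L/∂y' = y'.
Euler-Lagrange: y'' − 4 y = 0.
With k = 2, the general solution is
    y(x) = A cosh(2 x) + B sinh(2 x).
Fixed left endpoint y(0) = -1 ⇒ A = -1.
The right endpoint x = 8 is free, so the natural (transversality) condition is ∂L/∂y' |_{x=8} = 0, i.e. y'(8) = 0.
Compute y'(x) = A k sinh(k x) + B k cosh(k x), so
    y'(8) = A k sinh(k·8) + B k cosh(k·8) = 0
    ⇒ B = −A tanh(k·8) = tanh(2·8).
Therefore the extremal is
    y(x) = −cosh(2 x) + tanh(2·8) sinh(2 x).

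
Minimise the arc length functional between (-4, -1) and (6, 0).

Arc-length functional: J[y] = ∫ sqrt(1 + (y')^2) dx.
Lagrangian L = sqrt(1 + (y')^2) has no explicit y dependence, so ∂L/∂y = 0 and the Euler-Lagrange equation gives
    d/dx( y' / sqrt(1 + (y')^2) ) = 0  ⇒  y' / sqrt(1 + (y')^2) = const.
Hence y' is constant, so y(x) is affine.
Fitting the endpoints (-4, -1) and (6, 0):
    slope m = (0 − (-1)) / (6 − (-4)) = 1/10,
    intercept c = (-1) − m·(-4) = -3/5.
Extremal: y(x) = (1/10) x - 3/5.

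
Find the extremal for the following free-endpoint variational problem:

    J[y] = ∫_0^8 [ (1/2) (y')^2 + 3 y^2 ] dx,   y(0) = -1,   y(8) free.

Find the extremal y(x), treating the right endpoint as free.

The Lagrangian L = (1/2) (y')^2 + 3 y^2 gives
    ∂L/∂y = 6 y,   ∂L/∂y' = y'.
Euler-Lagrange: y'' − 6 y = 0.
With k = sqrt(6), the general solution is
    y(x) = A cosh(sqrt(6) x) + B sinh(sqrt(6) x).
Fixed left endpoint y(0) = -1 ⇒ A = -1.
The right endpoint x = 8 is free, so the natural (transversality) condition is ∂L/∂y' |_{x=8} = 0, i.e. y'(8) = 0.
Compute y'(x) = A k sinh(k x) + B k cosh(k x), so
    y'(8) = A k sinh(k·8) + B k cosh(k·8) = 0
    ⇒ B = −A tanh(k·8) = tanh(sqrt(6)·8).
Therefore the extremal is
    y(x) = −cosh(sqrt(6) x) + tanh(sqrt(6)·8) sinh(sqrt(6) x).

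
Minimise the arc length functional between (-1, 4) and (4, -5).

Arc-length functional: J[y] = ∫ sqrt(1 + (y')^2) dx.
Lagrangian L = sqrt(1 + (y')^2) has no explicit y dependence, so ∂L/∂y = 0 and the Euler-Lagrange equation gives
    d/dx( y' / sqrt(1 + (y')^2) ) = 0  ⇒  y' / sqrt(1 + (y')^2) = const.
Hence y' is constant, so y(x) is affine.
Fitting the endpoints (-1, 4) and (4, -5):
    slope m = ((-5) − 4) / (4 − (-1)) = -9/5,
    intercept c = 4 − m·(-1) = 11/5.
Extremal: y(x) = (-9/5) x + 11/5.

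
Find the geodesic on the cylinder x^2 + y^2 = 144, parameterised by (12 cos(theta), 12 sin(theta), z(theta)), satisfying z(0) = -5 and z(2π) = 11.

Parameterise the cylinder of radius R = 12 as
    r(θ) = (12 cos θ, 12 sin θ, z(θ)).
The arc-length element is
    ds = sqrt(144 + (dz/dθ)^2) dθ,
so the Lagrangian is L = sqrt(144 + z'^2).
L depends on z' only, not on z or θ, so ∂L/∂z = 0 and
    ∂L/∂z' = z' / sqrt(144 + z'^2).
The Euler-Lagrange equation gives
    d/dθ( z' / sqrt(144 + z'^2) ) = 0,
so z' is constant. Integrating once:
    z(θ) = a θ + b,
a helix on the cylinder (a straight line when the cylinder is unrolled). The constants a, b are determined by the endpoint conditions.
With endpoint conditions z(0) = -5 and z(2π) = 11: from z(0) = b we get b = -5, and a·2π + -5 = 11 gives a = 8/π, so
    z(θ) = (8/π) θ − 5.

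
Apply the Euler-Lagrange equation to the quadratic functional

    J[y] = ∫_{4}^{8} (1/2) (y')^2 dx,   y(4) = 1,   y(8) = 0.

The Lagrangian is L = (1/2) (y')^2.
Compute ∂L/∂y = 0, ∂L/∂y' = y'.
The Euler-Lagrange equation d/dx(∂L/∂y') − ∂L/∂y = 0 reduces to
    y'' = 0.
Its general solution is
    y(x) = A x + B,
with A, B fixed by the endpoint conditions.
Applying the endpoint conditions y(4) = 1 and y(8) = 0: solve A·4 + B = 1 and A·8 + B = 0. Subtracting gives A(8 − 4) = 0 − 1, so A = -1/4, and B = 1 − A·4 = 2. Therefore
    y(x) = (-1/4) x + 2.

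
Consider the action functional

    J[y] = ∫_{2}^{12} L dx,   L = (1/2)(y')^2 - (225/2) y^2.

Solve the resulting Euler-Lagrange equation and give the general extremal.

The Lagrangian is L = (1/2)(y')^2 - (225/2) y^2.
∂L/∂y = -225y.
∂L/∂y' = y'.
The Euler-Lagrange equation d/dx(∂L/∂y') − ∂L/∂y = 0 becomes:
    y'' + 225 y = 0
General solution: y(x) = A sin(15x) + B cos(15x), where A and B are arbitrary constants fixed by the endpoint conditions.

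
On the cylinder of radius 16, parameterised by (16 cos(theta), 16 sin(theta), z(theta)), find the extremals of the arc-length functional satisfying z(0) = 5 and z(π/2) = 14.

Parameterise the cylinder of radius R = 16 as
    r(θ) = (16 cos θ, 16 sin θ, z(θ)).
The arc-length element is
    ds = sqrt(256 + (dz/dθ)^2) dθ,
so the Lagrangian is L = sqrt(256 + z'^2).
L depends on z' only, not on z or θ, so ∂L/∂z = 0 and
    ∂L/∂z' = z' / sqrt(256 + z'^2).
The Euler-Lagrange equation gives
    d/dθ( z' / sqrt(256 + z'^2) ) = 0,
so z' is constant. Integrating once:
    z(θ) = a θ + b,
a helix on the cylinder (a straight line when the cylinder is unrolled). The constants a, b are determined by the endpoint conditions.
With endpoint conditions z(0) = 5 and z(π/2) = 14: from z(0) = b we get b = 5, and a·π/2 + 5 = 14 gives a = 18/π, so
    z(θ) = (18/π) θ + 5.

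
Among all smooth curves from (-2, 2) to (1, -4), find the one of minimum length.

Arc-length functional: J[y] = ∫ sqrt(1 + (y')^2) dx.
Lagrangian L = sqrt(1 + (y')^2) has no explicit y dependence, so ∂L/∂y = 0 and the Euler-Lagrange equation gives
    d/dx( y' / sqrt(1 + (y')^2) ) = 0  ⇒  y' / sqrt(1 + (y')^2) = const.
Hence y' is constant, so y(x) is affine.
Fitting the endpoints (-2, 2) and (1, -4):
    slope m = ((-4) − 2) / (1 − (-2)) = -2,
    intercept c = 2 − m·(-2) = -2.
Extremal: y(x) = -2 x - 2.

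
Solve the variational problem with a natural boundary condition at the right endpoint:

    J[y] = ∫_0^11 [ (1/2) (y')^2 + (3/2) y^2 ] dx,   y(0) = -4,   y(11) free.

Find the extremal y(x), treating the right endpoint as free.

The Lagrangian L = (1/2) (y')^2 + (3/2) y^2 gives
    ∂L/∂y = 3 y,   ∂L/∂y' = y'.
Euler-Lagrange: y'' − 3 y = 0.
With k = sqrt(3), the general solution is
    y(x) = A cosh(sqrt(3) x) + B sinh(sqrt(3) x).
Fixed left endpoint y(0) = -4 ⇒ A = -4.
The right endpoint x = 11 is free, so the natural (transversality) condition is ∂L/∂y' |_{x=11} = 0, i.e. y'(11) = 0.
Compute y'(x) = A k sinh(k x) + B k cosh(k x), so
    y'(11) = A k sinh(k·11) + B k cosh(k·11) = 0
    ⇒ B = −A tanh(k·11) = 4 tanh(sqrt(3)·11).
Therefore the extremal is
    y(x) = −4 cosh(sqrt(3) x) + 4 tanh(sqrt(3)·11) sinh(sqrt(3) x).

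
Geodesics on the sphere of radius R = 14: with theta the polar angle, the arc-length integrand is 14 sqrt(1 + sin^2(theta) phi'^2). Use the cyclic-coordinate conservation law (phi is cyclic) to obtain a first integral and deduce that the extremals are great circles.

On the sphere of radius R = 14 with spherical coordinates (θ, φ), the induced metric is
    ds^2 = 196(dθ^2 + sin^2(θ) dφ^2).
Parameterise by θ; the arc-length functional is
    J[φ] = ∫ 14 sqrt(1 + sin^2(θ) (dφ/dθ)^2) dθ,
so L = 14 sqrt(1 + sin^2(θ) φ'^2). Compute
    ∂L/∂φ = 0  (L has no explicit φ dependence),
    ∂L/∂φ' = 14 sin^2(θ) φ' / sqrt(1 + sin^2(θ) φ'^2).
Since ∂L/∂φ = 0, the Euler-Lagrange equation
    d/dθ(∂L/∂φ') − ∂L/∂φ = 0
reduces to d/dθ(∂L/∂φ') = 0, i.e. the momentum conjugate to φ is conserved:
    14 sin^2(θ) φ' / sqrt(1 + sin^2(θ) φ'^2) = C.
The overall factor of 14 is constant, so dividing through gives Clairaut's relation sin^2(θ) φ' / sqrt(1 + sin^2(θ) φ'^2) = C' (with C' = C/14). Solving for φ' and integrating gives the great-circle family
    cot(θ) = A cos(φ − φ_0),
i.e. the intersection of the sphere with a plane through the origin. The two constants A and φ_0 (equivalently C and one phase) are fixed by the two endpoint conditions.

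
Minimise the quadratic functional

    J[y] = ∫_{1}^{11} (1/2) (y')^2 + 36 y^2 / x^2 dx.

The Lagrangian is L = (1/2) (y')^2 + 36 y^2 / x^2.
Compute ∂L/∂y = 72y/x^2, ∂L/∂y' = y'.
The Euler-Lagrange equation d/dx(∂L/∂y') − ∂L/∂y = 0 reduces to
    y'' − 72/x^2 · y = 0  (x > 0).
Its general solution is
    y(x) = A x^9 + B x^(-8),
with A, B fixed by the endpoint conditions.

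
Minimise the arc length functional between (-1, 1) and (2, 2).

Arc-length functional: J[y] = ∫ sqrt(1 + (y')^2) dx.
Lagrangian L = sqrt(1 + (y')^2) has no explicit y dependence, so ∂L/∂y = 0 and the Euler-Lagrange equation gives
    d/dx( y' / sqrt(1 + (y')^2) ) = 0  ⇒  y' / sqrt(1 + (y')^2) = const.
Hence y' is constant, so y(x) is affine.
Fitting the endpoints (-1, 1) and (2, 2):
    slope m = (2 − 1) / (2 − (-1)) = 1/3,
    intercept c = 1 − m·(-1) = 4/3.
Extremal: y(x) = (1/3) x + 4/3.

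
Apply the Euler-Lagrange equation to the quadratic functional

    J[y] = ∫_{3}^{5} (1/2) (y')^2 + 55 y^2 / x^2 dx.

The Lagrangian is L = (1/2) (y')^2 + 55 y^2 / x^2.
Compute ∂L/∂y = 110y/x^2, ∂L/∂y' = y'.
The Euler-Lagrange equation d/dx(∂L/∂y') − ∂L/∂y = 0 reduces to
    y'' − 110/x^2 · y = 0  (x > 0).
Its general solution is
    y(x) = A x^11 + B x^(-10),
with A, B fixed by the endpoint conditions.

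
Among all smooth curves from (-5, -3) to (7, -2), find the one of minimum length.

Arc-length functional: J[y] = ∫ sqrt(1 + (y')^2) dx.
Lagrangian L = sqrt(1 + (y')^2) has no explicit y dependence, so ∂L/∂y = 0 and the Euler-Lagrange equation gives
    d/dx( y' / sqrt(1 + (y')^2) ) = 0  ⇒  y' / sqrt(1 + (y')^2) = const.
Hence y' is constant, so y(x) is affine.
Fitting the endpoints (-5, -3) and (7, -2):
    slope m = ((-2) − (-3)) / (7 − (-5)) = 1/12,
    intercept c = (-3) − m·(-5) = -31/12.
Extremal: y(x) = (1/12) x - 31/12.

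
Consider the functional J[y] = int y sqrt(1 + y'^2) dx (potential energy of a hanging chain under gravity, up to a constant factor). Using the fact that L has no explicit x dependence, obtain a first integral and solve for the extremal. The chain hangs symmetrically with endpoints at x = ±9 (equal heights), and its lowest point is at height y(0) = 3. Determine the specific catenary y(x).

The Lagrangian L(y, y') = y sqrt(1 + y'^2) has no explicit x dependence, so the Beltrami identity applies:
    L − y' ∂L/∂y' = C.
Compute ∂L/∂y' = y · y' / sqrt(1 + y'^2). Then
    L − y' ∂L/∂y'
    = y sqrt(1 + y'^2) − y · y'^2 / sqrt(1 + y'^2)
    = y (1 + y'^2 − y'^2) / sqrt(1 + y'^2)
    = y / sqrt(1 + y'^2) = C.
Squaring gives y^2 = C^2 (1 + y'^2), i.e.
    y'^2 = y^2 / C^2 − 1.
Separating variables,
    dy / sqrt(y^2 − C^2) = dx / C,
and integrating gives arccosh(y / C) = (x − a)/C, so
    y(x) = C cosh((x − a)/C),
the catenary. The constants C and a are fixed by the two endpoint conditions (and, for the hanging-chain problem, the length constraint selects C).
Now fit the given data. The endpoints x = ±9 are symmetric at equal height, so the catenary is even about its minimum: a = 0 and y(x) = C cosh(x/C). The lowest point is y(0) = C cosh(0) = C, and we are told y(0) = 3, so C = 3. Therefore
    y(x) = 3 cosh(x/3),
and at the endpoints
    y(±9) = 3 cosh(9/3).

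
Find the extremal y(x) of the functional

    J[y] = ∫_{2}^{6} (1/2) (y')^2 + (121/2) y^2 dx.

The Lagrangian is L = (1/2) (y')^2 + (121/2) y^2.
Compute ∂L/∂y = 121y, ∂L/∂y' = y'.
The Euler-Lagrange equation d/dx(∂L/∂y') − ∂L/∂y = 0 reduces to
    y'' − 121 y = 0.
Its general solution is
    y(x) = A e^(11x) + B e^(−11x),
with A, B fixed by the endpoint conditions.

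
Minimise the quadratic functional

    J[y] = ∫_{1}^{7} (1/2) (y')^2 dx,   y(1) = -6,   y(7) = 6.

The Lagrangian is L = (1/2) (y')^2.
Compute ∂L/∂y = 0, ∂L/∂y' = y'.
The Euler-Lagrange equation d/dx(∂L/∂y') − ∂L/∂y = 0 reduces to
    y'' = 0.
Its general solution is
    y(x) = A x + B,
with A, B fixed by the endpoint conditions.
Applying the endpoint conditions y(1) = -6 and y(7) = 6: solve A·1 + B = -6 and A·7 + B = 6. Subtracting gives A(7 − 1) = 6 − -6, so A = 2, and B = -6 − A·1 = -8. Therefore
    y(x) = 2 x - 8.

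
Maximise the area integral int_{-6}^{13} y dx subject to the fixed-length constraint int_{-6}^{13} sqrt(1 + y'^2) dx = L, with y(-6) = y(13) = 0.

Set up the augmented Lagrangian using a multiplier λ for the length constraint:
    F(y, y') = y − λ sqrt(1 + y'^2).
F has no explicit x dependence, so the Beltrami identity yields a first integral
    F − y' ∂F/∂y' = C.
Compute ∂F/∂y' = −λ y' / sqrt(1 + y'^2). Then
    y − λ sqrt(1 + y'^2) + λ y'^2 / sqrt(1 + y'^2) = C
    ⇒  y − λ / sqrt(1 + y'^2) = C.
Solving for y' and integrating gives
    (x − a)^2 + (y − b)^2 = λ^2,
a circular arc of radius λ. The constants a, b are determined by the endpoint conditions y(-6) = y(13) = 0, and λ is fixed implicitly by the length constraint
    ∫_{-6}^{13} sqrt(1 + y'^2) dx = L.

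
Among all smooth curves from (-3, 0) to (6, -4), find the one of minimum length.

Arc-length functional: J[y] = ∫ sqrt(1 + (y')^2) dx.
Lagrangian L = sqrt(1 + (y')^2) has no explicit y dependence, so ∂L/∂y = 0 and the Euler-Lagrange equation gives
    d/dx( y' / sqrt(1 + (y')^2) ) = 0  ⇒  y' / sqrt(1 + (y')^2) = const.
Hence y' is constant, so y(x) is affine.
Fitting the endpoints (-3, 0) and (6, -4):
    slope m = ((-4) − 0) / (6 − (-3)) = -4/9,
    intercept c = 0 − m·(-3) = -4/3.
Extremal: y(x) = (-4/9) x - 4/3.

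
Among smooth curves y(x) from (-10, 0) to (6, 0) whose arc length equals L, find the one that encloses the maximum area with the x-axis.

Set up the augmented Lagrangian using a multiplier λ for the length constraint:
    F(y, y') = y − λ sqrt(1 + y'^2).
F has no explicit x dependence, so the Beltrami identity yields a first integral
    F − y' ∂F/∂y' = C.
Compute ∂F/∂y' = −λ y' / sqrt(1 + y'^2). Then
    y − λ sqrt(1 + y'^2) + λ y'^2 / sqrt(1 + y'^2) = C
    ⇒  y − λ / sqrt(1 + y'^2) = C.
Solving for y' and integrating gives
    (x − a)^2 + (y − b)^2 = λ^2,
a circular arc of radius λ. The constants a, b are determined by the endpoint conditions y(-10) = y(6) = 0, and λ is fixed implicitly by the length constraint
    ∫_{-10}^{6} sqrt(1 + y'^2) dx = L.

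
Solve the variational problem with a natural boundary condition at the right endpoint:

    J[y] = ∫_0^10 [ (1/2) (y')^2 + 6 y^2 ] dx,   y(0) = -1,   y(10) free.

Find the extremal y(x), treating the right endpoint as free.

The Lagrangian L = (1/2) (y')^2 + 6 y^2 gives
    ∂L/∂y = 12 y,   ∂L/∂y' = y'.
Euler-Lagrange: y'' − 12 y = 0.
With k = sqrt(12), the general solution is
    y(x) = A cosh(sqrt(12) x) + B sinh(sqrt(12) x).
Fixed left endpoint y(0) = -1 ⇒ A = -1.
The right endpoint x = 10 is free, so the natural (transversality) condition is ∂L/∂y' |_{x=10} = 0, i.e. y'(10) = 0.
Compute y'(x) = A k sinh(k x) + B k cosh(k x), so
    y'(10) = A k sinh(k·10) + B k cosh(k·10) = 0
    ⇒ B = −A tanh(k·10) = tanh(sqrt(12)·10).
Therefore the extremal is
    y(x) = −cosh(sqrt(12) x) + tanh(sqrt(12)·10) sinh(sqrt(12) x).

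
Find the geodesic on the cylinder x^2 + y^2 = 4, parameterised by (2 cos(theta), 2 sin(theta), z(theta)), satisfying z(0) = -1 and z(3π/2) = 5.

Parameterise the cylinder of radius R = 2 as
    r(θ) = (2 cos θ, 2 sin θ, z(θ)).
The arc-length element is
    ds = sqrt(4 + (dz/dθ)^2) dθ,
so the Lagrangian is L = sqrt(4 + z'^2).
L depends on z' only, not on z or θ, so ∂L/∂z = 0 and
    ∂L/∂z' = z' / sqrt(4 + z'^2).
The Euler-Lagrange equation gives
    d/dθ( z' / sqrt(4 + z'^2) ) = 0,
so z' is constant. Integrating once:
    z(θ) = a θ + b,
a helix on the cylinder (a straight line when the cylinder is unrolled). The constants a, b are determined by the endpoint conditions.
With endpoint conditions z(0) = -1 and z(3π/2) = 5: from z(0) = b we get b = -1, and a·3π/2 + -1 = 5 gives a = 4/π, so
    z(θ) = (4/π) θ − 1.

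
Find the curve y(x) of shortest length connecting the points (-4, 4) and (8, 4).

Arc-length functional: J[y] = ∫ sqrt(1 + (y')^2) dx.
Lagrangian L = sqrt(1 + (y')^2) has no explicit y dependence, so ∂L/∂y = 0 and the Euler-Lagrange equation gives
    d/dx( y' / sqrt(1 + (y')^2) ) = 0  ⇒  y' / sqrt(1 + (y')^2) = const.
Hence y' is constant, so y(x) is affine.
Fitting the endpoints (-4, 4) and (8, 4):
    slope m = (4 − 4) / (8 − (-4)) = 0,
    intercept c = 4 − m·(-4) = 4.
Extremal: y(x) = 4.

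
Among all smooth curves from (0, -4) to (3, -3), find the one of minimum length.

Arc-length functional: J[y] = ∫ sqrt(1 + (y')^2) dx.
Lagrangian L = sqrt(1 + (y')^2) has no explicit y dependence, so ∂L/∂y = 0 and the Euler-Lagrange equation gives
    d/dx( y' / sqrt(1 + (y')^2) ) = 0  ⇒  y' / sqrt(1 + (y')^2) = const.
Hence y' is constant, so y(x) is affine.
Fitting the endpoints (0, -4) and (3, -3):
    slope m = ((-3) − (-4)) / (3 − 0) = 1/3,
    intercept c = (-4) − m·0 = -4.
Extremal: y(x) = (1/3) x - 4.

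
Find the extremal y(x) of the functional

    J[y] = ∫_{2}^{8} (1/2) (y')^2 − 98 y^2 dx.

The Lagrangian is L = (1/2) (y')^2 − 98 y^2.
Compute ∂L/∂y = -196y, ∂L/∂y' = y'.
The Euler-Lagrange equation d/dx(∂L/∂y') − ∂L/∂y = 0 reduces to
    y'' + 196 y = 0.
Its general solution is
    y(x) = A sin(14x) + B cos(14x),
with A, B fixed by the endpoint conditions.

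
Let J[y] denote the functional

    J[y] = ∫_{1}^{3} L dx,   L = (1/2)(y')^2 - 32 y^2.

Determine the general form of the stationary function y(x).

The Lagrangian is L = (1/2)(y')^2 - 32 y^2.
∂L/∂y = -64y.
∂L/∂y' = y'.
The Euler-Lagrange equation d/dx(∂L/∂y') − ∂L/∂y = 0 becomes:
    y'' + 64 y = 0
General solution: y(x) = A sin(8x) + B cos(8x), where A and B are arbitrary constants fixed by the endpoint conditions.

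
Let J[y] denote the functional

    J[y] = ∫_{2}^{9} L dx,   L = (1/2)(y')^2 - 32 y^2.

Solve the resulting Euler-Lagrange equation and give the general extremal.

The Lagrangian is L = (1/2)(y')^2 - 32 y^2.
∂L/∂y = -64y.
∂L/∂y' = y'.
The Euler-Lagrange equation d/dx(∂L/∂y') − ∂L/∂y = 0 becomes:
    y'' + 64 y = 0
General solution: y(x) = A sin(8x) + B cos(8x), where A and B are arbitrary constants fixed by the endpoint conditions.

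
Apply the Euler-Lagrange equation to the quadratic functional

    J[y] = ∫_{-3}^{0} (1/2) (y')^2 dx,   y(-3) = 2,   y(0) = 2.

The Lagrangian is L = (1/2) (y')^2.
Compute ∂L/∂y = 0, ∂L/∂y' = y'.
The Euler-Lagrange equation d/dx(∂L/∂y') − ∂L/∂y = 0 reduces to
    y'' = 0.
Its general solution is
    y(x) = A x + B,
with A, B fixed by the endpoint conditions.
Applying the endpoint conditions y(-3) = 2 and y(0) = 2: solve A·-3 + B = 2 and A·0 + B = 2. Subtracting gives A(0 − -3) = 2 − 2, so A = 0, and B = 2 − A·-3 = 2. Therefore
    y(x) = 2.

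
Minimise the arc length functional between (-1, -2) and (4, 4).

Arc-length functional: J[y] = ∫ sqrt(1 + (y')^2) dx.
Lagrangian L = sqrt(1 + (y')^2) has no explicit y dependence, so ∂L/∂y = 0 and the Euler-Lagrange equation gives
    d/dx( y' / sqrt(1 + (y')^2) ) = 0  ⇒  y' / sqrt(1 + (y')^2) = const.
Hence y' is constant, so y(x) is affine.
Fitting the endpoints (-1, -2) and (4, 4):
    slope m = (4 − (-2)) / (4 − (-1)) = 6/5,
    intercept c = (-2) − m·(-1) = -4/5.
Extremal: y(x) = (6/5) x - 4/5.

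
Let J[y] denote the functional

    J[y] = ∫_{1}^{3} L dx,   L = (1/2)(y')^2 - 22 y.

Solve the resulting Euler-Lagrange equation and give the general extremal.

The Lagrangian is L = (1/2)(y')^2 - 22 y.
∂L/∂y = -22.
∂L/∂y' = y'.
The Euler-Lagrange equation d/dx(∂L/∂y') − ∂L/∂y = 0 becomes:
    y'' + 22 = 0
General solution: y(x) = -11 x^2 + A x + B, where A and B are arbitrary constants fixed by the endpoint conditions.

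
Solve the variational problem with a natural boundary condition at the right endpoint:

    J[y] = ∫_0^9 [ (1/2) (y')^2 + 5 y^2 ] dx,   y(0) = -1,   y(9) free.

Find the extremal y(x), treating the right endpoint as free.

The Lagrangian L = (1/2) (y')^2 + 5 y^2 gives
    ∂L/∂y = 10 y,   ∂L/∂y' = y'.
Euler-Lagrange: y'' − 10 y = 0.
With k = sqrt(10), the general solution is
    y(x) = A cosh(sqrt(10) x) + B sinh(sqrt(10) x).
Fixed left endpoint y(0) = -1 ⇒ A = -1.
The right endpoint x = 9 is free, so the natural (transversality) condition is ∂L/∂y' |_{x=9} = 0, i.e. y'(9) = 0.
Compute y'(x) = A k sinh(k x) + B k cosh(k x), so
    y'(9) = A k sinh(k·9) + B k cosh(k·9) = 0
    ⇒ B = −A tanh(k·9) = tanh(sqrt(10)·9).
Therefore the extremal is
    y(x) = −cosh(sqrt(10) x) + tanh(sqrt(10)·9) sinh(sqrt(10) x).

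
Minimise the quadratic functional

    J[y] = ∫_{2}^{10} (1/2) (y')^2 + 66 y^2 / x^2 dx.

The Lagrangian is L = (1/2) (y')^2 + 66 y^2 / x^2.
Compute ∂L/∂y = 132y/x^2, ∂L/∂y' = y'.
The Euler-Lagrange equation d/dx(∂L/∂y') − ∂L/∂y = 0 reduces to
    y'' − 132/x^2 · y = 0  (x > 0).
Its general solution is
    y(x) = A x^12 + B x^(-11),
with A, B fixed by the endpoint conditions.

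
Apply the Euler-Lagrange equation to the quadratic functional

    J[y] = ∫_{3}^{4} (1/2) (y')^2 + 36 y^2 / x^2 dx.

The Lagrangian is L = (1/2) (y')^2 + 36 y^2 / x^2.
Compute ∂L/∂y = 72y/x^2, ∂L/∂y' = y'.
The Euler-Lagrange equation d/dx(∂L/∂y') − ∂L/∂y = 0 reduces to
    y'' − 72/x^2 · y = 0  (x > 0).
Its general solution is
    y(x) = A x^9 + B x^(-8),
with A, B fixed by the endpoint conditions.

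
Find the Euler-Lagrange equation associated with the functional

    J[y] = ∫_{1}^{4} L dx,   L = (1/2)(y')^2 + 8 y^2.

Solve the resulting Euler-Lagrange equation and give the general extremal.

The Lagrangian is L = (1/2)(y')^2 + 8 y^2.
∂L/∂y = 16y.
∂L/∂y' = y'.
The Euler-Lagrange equation d/dx(∂L/∂y') − ∂L/∂y = 0 becomes:
    y'' - 16 y = 0
General solution: y(x) = A e^(4x) + B e^(-4x), where A and B are arbitrary constants fixed by the endpoint conditions.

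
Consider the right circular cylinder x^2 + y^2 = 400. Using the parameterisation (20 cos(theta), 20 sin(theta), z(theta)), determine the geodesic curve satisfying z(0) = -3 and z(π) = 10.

Parameterise the cylinder of radius R = 20 as
    r(θ) = (20 cos θ, 20 sin θ, z(θ)).
The arc-length element is
    ds = sqrt(400 + (dz/dθ)^2) dθ,
so the Lagrangian is L = sqrt(400 + z'^2).
L depends on z' only, not on z or θ, so ∂L/∂z = 0 and
    ∂L/∂z' = z' / sqrt(400 + z'^2).
The Euler-Lagrange equation gives
    d/dθ( z' / sqrt(400 + z'^2) ) = 0,
so z' is constant. Integrating once:
    z(θ) = a θ + b,
a helix on the cylinder (a straight line when the cylinder is unrolled). The constants a, b are determined by the endpoint conditions.
With endpoint conditions z(0) = -3 and z(π) = 10: from z(0) = b we get b = -3, and a·π + -3 = 10 gives a = 13/π, so
    z(θ) = (13/π) θ − 3.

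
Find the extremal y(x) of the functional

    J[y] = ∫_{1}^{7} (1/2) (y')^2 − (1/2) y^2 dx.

The Lagrangian is L = (1/2) (y')^2 − (1/2) y^2.
Compute ∂L/∂y = -y, ∂L/∂y' = y'.
The Euler-Lagrange equation d/dx(∂L/∂y') − ∂L/∂y = 0 reduces to
    y'' + y = 0.
Its general solution is
    y(x) = A sin(x) + B cos(x),
with A, B fixed by the endpoint conditions.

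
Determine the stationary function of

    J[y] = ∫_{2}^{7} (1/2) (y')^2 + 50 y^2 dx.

The Lagrangian is L = (1/2) (y')^2 + 50 y^2.
Compute ∂L/∂y = 100y, ∂L/∂y' = y'.
The Euler-Lagrange equation d/dx(∂L/∂y') − ∂L/∂y = 0 reduces to
    y'' − 100 y = 0.
Its general solution is
    y(x) = A e^(10x) + B e^(−10x),
with A, B fixed by the endpoint conditions.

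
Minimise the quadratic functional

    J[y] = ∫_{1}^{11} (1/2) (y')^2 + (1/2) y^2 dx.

The Lagrangian is L = (1/2) (y')^2 + (1/2) y^2.
Compute ∂L/∂y = y, ∂L/∂y' = y'.
The Euler-Lagrange equation d/dx(∂L/∂y') − ∂L/∂y = 0 reduces to
    y'' − y = 0.
Its general solution is
    y(x) = A e^x + B e^(−x),
with A, B fixed by the endpoint conditions.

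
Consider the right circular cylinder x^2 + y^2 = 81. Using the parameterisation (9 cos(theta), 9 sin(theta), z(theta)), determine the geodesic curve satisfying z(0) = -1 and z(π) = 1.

Parameterise the cylinder of radius R = 9 as
    r(θ) = (9 cos θ, 9 sin θ, z(θ)).
The arc-length element is
    ds = sqrt(81 + (dz/dθ)^2) dθ,
so the Lagrangian is L = sqrt(81 + z'^2).
L depends on z' only, not on z or θ, so ∂L/∂z = 0 and
    ∂L/∂z' = z' / sqrt(81 + z'^2).
The Euler-Lagrange equation gives
    d/dθ( z' / sqrt(81 + z'^2) ) = 0,
so z' is constant. Integrating once:
    z(θ) = a θ + b,
a helix on the cylinder (a straight line when the cylinder is unrolled). The constants a, b are determined by the endpoint conditions.
With endpoint conditions z(0) = -1 and z(π) = 1: from z(0) = b we get b = -1, and a·π + -1 = 1 gives a = 2/π, so
    z(θ) = (2/π) θ − 1.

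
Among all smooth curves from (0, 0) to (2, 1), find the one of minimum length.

Arc-length functional: J[y] = ∫ sqrt(1 + (y')^2) dx.
Lagrangian L = sqrt(1 + (y')^2) has no explicit y dependence, so ∂L/∂y = 0 and the Euler-Lagrange equation gives
    d/dx( y' / sqrt(1 + (y')^2) ) = 0  ⇒  y' / sqrt(1 + (y')^2) = const.
Hence y' is constant, so y(x) is affine.
Fitting the endpoints (0, 0) and (2, 1):
    slope m = (1 − 0) / (2 − 0) = 1/2,
    intercept c = 0 − m·0 = 0.
Extremal: y(x) = (1/2) x.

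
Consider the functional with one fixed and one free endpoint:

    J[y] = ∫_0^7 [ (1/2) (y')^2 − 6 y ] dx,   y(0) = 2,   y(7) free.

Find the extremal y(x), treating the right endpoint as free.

The Lagrangian L = (1/2) (y')^2 − 6 y gives
    ∂L/∂y = −6,   ∂L/∂y' = y'.
Euler-Lagrange: d/dx(y') − (−6) = 0, i.e. y'' + 6 = 0, so
    y(x) = −(6/2) x^2 + C1 x + C2.
Fixed left endpoint y(0) = 2 ⇒ C2 = 2.
The right endpoint x = 7 is free, so the natural (transversality) condition is ∂L/∂y' |_{x=7} = 0, i.e. y'(7) = 0.
Compute y'(x) = −6 x + C1, so y'(7) = −42 + C1 = 0 ⇒ C1 = 42.
Therefore the extremal is
    y(x) = −3 x^2 + 42 x + 2.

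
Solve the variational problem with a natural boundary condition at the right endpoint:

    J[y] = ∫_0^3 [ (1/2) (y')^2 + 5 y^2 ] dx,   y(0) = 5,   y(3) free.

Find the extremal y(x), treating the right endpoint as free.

The Lagrangian L = (1/2) (y')^2 + 5 y^2 gives
    ∂L/∂y = 10 y,   ∂L/∂y' = y'.
Euler-Lagrange: y'' − 10 y = 0.
With k = sqrt(10), the general solution is
    y(x) = A cosh(sqrt(10) x) + B sinh(sqrt(10) x).
Fixed left endpoint y(0) = 5 ⇒ A = 5.
The right endpoint x = 3 is free, so the natural (transversality) condition is ∂L/∂y' |_{x=3} = 0, i.e. y'(3) = 0.
Compute y'(x) = A k sinh(k x) + B k cosh(k x), so
    y'(3) = A k sinh(k·3) + B k cosh(k·3) = 0
    ⇒ B = −A tanh(k·3) = − 5 tanh(sqrt(10)·3).
Therefore the extremal is
    y(x) = 5 cosh(sqrt(10) x) − 5 tanh(sqrt(10)·3) sinh(sqrt(10) x).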